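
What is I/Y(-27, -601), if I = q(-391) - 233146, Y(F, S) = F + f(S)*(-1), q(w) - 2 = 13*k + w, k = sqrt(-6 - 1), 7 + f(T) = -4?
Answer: 233535/16 - 13*I*sqrt(7)/16 ≈ 14596.0 - 2.1497*I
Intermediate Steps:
f(T) = -11 (f(T) = -7 - 4 = -11)
k = I*sqrt(7) (k = sqrt(-7) = I*sqrt(7) ≈ 2.6458*I)
q(w) = 2 + w + 13*I*sqrt(7) (q(w) = 2 + (13*(I*sqrt(7)) + w) = 2 + (13*I*sqrt(7) + w) = 2 + (w + 13*I*sqrt(7)) = 2 + w + 13*I*sqrt(7))
Y(F, S) = 11 + F (Y(F, S) = F - 11*(-1) = F + 11 = 11 + F)
I = -233535 + 13*I*sqrt(7) (I = (2 - 391 + 13*I*sqrt(7)) - 233146 = (-389 + 13*I*sqrt(7)) - 233146 = -233535 + 13*I*sqrt(7) ≈ -2.3354e+5 + 34.395*I)
I/Y(-27, -601) = (-233535 + 13*I*sqrt(7))/(11 - 27) = (-233535 + 13*I*sqrt(7))/(-16) = (-233535 + 13*I*sqrt(7))*(-1/16) = 233535/16 - 13*I*sqrt(7)/16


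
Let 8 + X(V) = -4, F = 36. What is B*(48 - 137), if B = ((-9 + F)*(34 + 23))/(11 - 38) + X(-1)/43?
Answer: 219207/43 ≈ 5097.8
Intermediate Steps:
X(V) = -12 (X(V) = -8 - 4 = -12)
B = -2463/43 (B = ((-9 + 36)*(34 + 23))/(11 - 38) - 12/43 = (27*57)/(-27) - 12*1/43 = 1539*(-1/27) - 12/43 = -57 - 12/43 = -2463/43 ≈ -57.279)
B*(48 - 137) = -2463*(48 - 137)/43 = -2463/43*(-89) = 219207/43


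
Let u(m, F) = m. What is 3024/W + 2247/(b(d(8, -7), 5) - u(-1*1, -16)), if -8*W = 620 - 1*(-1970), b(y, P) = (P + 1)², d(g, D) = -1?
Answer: 9507/185 ≈ 51.389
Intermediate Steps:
b(y, P) = (1 + P)²
W = -1295/4 (W = -(620 - 1*(-1970))/8 = -(620 + 1970)/8 = -⅛*2590 = -1295/4 ≈ -323.75)
3024/W + 2247/(b(d(8, -7), 5) - u(-1*1, -16)) = 3024/(-1295/4) + 2247/((1 + 5)² - (-1)) = 3024*(-4/1295) + 2247/(6² - 1*(-1)) = -1728/185 + 2247/(36 + 1) = -1728/185 + 2247/37 = 9507/185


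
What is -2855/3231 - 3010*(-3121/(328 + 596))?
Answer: 722620345/71082 ≈ 10166.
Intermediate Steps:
-2855/3231 - 3010*(-3121/(328 + 596)) = -2855*1/3231 - 3010/(924*(-1/3121)) = -2855/3231 - 3010/(-924/3121) = -2855/3231 - 3010*(-3121/924) = -2855/3231 + 671015/66 = 722620345/71082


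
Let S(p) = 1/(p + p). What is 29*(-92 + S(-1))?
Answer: -5365/2 ≈ -2682.5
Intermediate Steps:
S(p) = 1/(2*p)
29*(-92 + S(-1)) = 29*(-92 + (½)/(-1)) = 29*(-92 + (½)*(-1)) = 29*(-92 - ½) = 29*(-185/2) = -5365/2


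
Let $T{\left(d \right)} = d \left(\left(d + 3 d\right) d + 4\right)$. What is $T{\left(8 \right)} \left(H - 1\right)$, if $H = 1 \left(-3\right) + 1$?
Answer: $-6240$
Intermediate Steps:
$T{\left(d \right)} = d \left(4 + 4 d^{2}\right)$ ($T{\left(d \right)} = d \left(4 d d + 4\right) = d \left(4 d^{2} + 4\right) = d \left(4 + 4 d^{2}\right)$)
$H = -2$ ($H = -3 + 1 = -2$)
$T{\left(8 \right)} \left(H - 1\right) = 4 \cdot 8 \left(1 + 8^{2}\right) \left(-2 - 1\right) = 4 \cdot 8 \left(1 + 64\right) \left(-3\right) = 4 \cdot 8 \cdot 65 \left(-3\right) = 2080 \left(-3\right) = -6240$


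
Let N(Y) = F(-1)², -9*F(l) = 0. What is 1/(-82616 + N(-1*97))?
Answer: -1/82616 ≈ -1.2104e-5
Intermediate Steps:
F(l) = 0 (F(l) = -⅑*0 = 0)
N(Y) = 0 (N(Y) = 0² = 0)
1/(-82616 + N(-1*97)) = 1/(-82616 + 0) = 1/(-82616) = -1/82616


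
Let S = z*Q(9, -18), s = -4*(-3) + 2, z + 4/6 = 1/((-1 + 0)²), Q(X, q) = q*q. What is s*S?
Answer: 1512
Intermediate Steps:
Q(X, q) = q²
z = ⅓ (z = -⅔ + 1/((-1 + 0)²) = -⅔ + 1/((-1)²) = -⅔ + 1/1 = -⅔ + 1 = ⅓ ≈ 0.33333)
s = 14 (s = 12 + 2 = 14)
S = 108 (S = (⅓)*(-18)² = (⅓)*324 = 108)
s*S = 14*108 = 1512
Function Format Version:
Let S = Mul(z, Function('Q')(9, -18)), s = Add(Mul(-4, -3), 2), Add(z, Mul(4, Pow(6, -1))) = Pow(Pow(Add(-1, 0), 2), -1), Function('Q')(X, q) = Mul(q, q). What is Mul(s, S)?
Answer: 1512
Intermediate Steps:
Function('Q')(X, q) = Pow(q, 2)
z = Rational(1, 3) (z = Add(Rational(-2, 3), Pow(Pow(Add(-1, 0), 2), -1)) = Add(Rational(-2, 3), Pow(Pow(-1, 2), -1)) = Add(Rational(-2, 3), Pow(1, -1)) = Add(Rational(-2, 3), 1) = Rational(1, 3) ≈ 0.33333)
s = 14 (s = Add(12, 2) = 14)
S = 108 (S = Mul(Rational(1, 3), Pow(-18, 2)) = Mul(Rational(1, 3), 324) = 108)
Mul(s, S) = Mul(14, 108) = 1512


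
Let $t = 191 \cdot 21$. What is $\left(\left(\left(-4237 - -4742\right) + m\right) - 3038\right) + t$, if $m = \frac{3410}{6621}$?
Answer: $\frac{9789248}{6621} \approx 1478.5$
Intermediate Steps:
$t = 4011$
$m = \frac{3410}{6621}$ ($m = 3410 \cdot \frac{1}{6621} = \frac{3410}{6621} \approx 0.51503$)
$\left(\left(\left(-4237 - -4742\right) + m\right) - 3038\right) + t = \left(\left(\left(-4237 - -4742\right) + \frac{3410}{6621}\right) - 3038\right) + 4011 = \left(\left(\left(-4237 + 4742\right) + \frac{3410}{6621}\right) - 3038\right) + 4011 = \left(\left(505 + \frac{3410}{6621}\right) - 3038\right) + 4011 = \left(\frac{3347015}{6621} - 3038\right) + 4011 = - \frac{16767583}{6621} + 4011 = \frac{9789248}{6621}$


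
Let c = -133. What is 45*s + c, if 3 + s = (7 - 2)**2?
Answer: 857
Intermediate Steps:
s = 22 (s = -3 + (7 - 2)**2 = -3 + 5**2 = -3 + 25 = 22)
45*s + c = 45*22 - 133 = 990 - 133 = 857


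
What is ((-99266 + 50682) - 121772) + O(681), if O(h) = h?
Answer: -169675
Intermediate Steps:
((-99266 + 50682) - 121772) + O(681) = ((-99266 + 50682) - 121772) + 681 = (-48584 - 121772) + 681 = -170356 + 681 = -169675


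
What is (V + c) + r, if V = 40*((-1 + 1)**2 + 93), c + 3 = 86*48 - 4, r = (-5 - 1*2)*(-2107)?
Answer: 22590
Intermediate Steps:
r = 14749 (r = (-5 - 2)*(-2107) = -7*(-2107) = 14749)
c = 4121 (c = -3 + (86*48 - 4) = -3 + (4128 - 4) = -3 + 4124 = 4121)
V = 3720 (V = 40*(0**2 + 93) = 40*(0 + 93) = 40*93 = 3720)
(V + c) + r = (3720 + 4121) + 14749 = 7841 + 14749 = 22590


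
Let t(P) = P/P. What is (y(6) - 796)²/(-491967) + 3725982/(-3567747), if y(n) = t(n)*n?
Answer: -1353230363098/585071262783 ≈ -2.3129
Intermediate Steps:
t(P) = 1
y(n) = n (y(n) = 1*n = n)
(y(6) - 796)²/(-491967) + 3725982/(-3567747) = (6 - 796)²/(-491967) + 3725982/(-3567747) = (-790)²*(-1/491967) + 3725982*(-1/3567747) = 624100*(-1/491967) - 1241994/1189249 = -624100/491967 - 1241994/1189249 = -1353230363098/585071262783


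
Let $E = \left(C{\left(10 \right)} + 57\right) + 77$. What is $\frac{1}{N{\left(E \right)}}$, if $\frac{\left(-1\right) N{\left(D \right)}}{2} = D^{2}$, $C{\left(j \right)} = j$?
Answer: $- \frac{1}{41472} \approx -2.4113 \cdot 10^{-5}$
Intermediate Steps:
$E = 144$ ($E = \left(10 + 57\right) + 77 = 67 + 77 = 144$)
$N{\left(D \right)} = - 2 D^{2}$
$\frac{1}{N{\left(E \right)}} = \frac{1}{\left(-2\right) 144^{2}} = \frac{1}{\left(-2\right) 20736} = \frac{1}{-41472} = - \frac{1}{41472}$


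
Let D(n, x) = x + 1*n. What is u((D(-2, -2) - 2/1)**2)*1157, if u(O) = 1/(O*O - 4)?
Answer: 1157/1292 ≈ 0.89551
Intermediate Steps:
D(n, x) = n + x (D(n, x) = x + n = n + x)
u(O) = 1/(-4 + O**2) (u(O) = 1/(O**2 - 4) = 1/(-4 + O**2))
u((D(-2, -2) - 2/1)**2)*1157 = 1157/(-4 + (((-2 - 2) - 2/1)**2)**2) = 1157/(-4 + ((-4 - 2*1)**2)**2) = 1157/(-4 + ((-4 - 2)**2)**2) = 1157/(-4 + ((-6)**2)**2) = 1157/(-4 + 36**2) = 1157/(-4 + 1296) = 1157/1292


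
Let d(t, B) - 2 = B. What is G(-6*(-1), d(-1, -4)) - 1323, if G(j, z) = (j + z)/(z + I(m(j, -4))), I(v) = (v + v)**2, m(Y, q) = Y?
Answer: -93931/71 ≈ -1323.0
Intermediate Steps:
d(t, B) = 2 + B
I(v) = 4*v**2 (I(v) = (2*v)**2 = 4*v**2)
G(j, z) = (j + z)/(z + 4*j**2)
G(-6*(-1), d(-1, -4)) - 1323 = (-6*(-1) + (2 - 4))/((2 - 4) + 4*(-6*(-1))**2) - 1323 = (6 - 2)/(-2 + 4*6**2) - 1323 = 4/(-2 + 4*36) - 1323 = 4/(-2 + 144) - 1323 = 4/142 - 1323 = (1/142)*4 - 1323 = 2/71 - 1323 = -93931/71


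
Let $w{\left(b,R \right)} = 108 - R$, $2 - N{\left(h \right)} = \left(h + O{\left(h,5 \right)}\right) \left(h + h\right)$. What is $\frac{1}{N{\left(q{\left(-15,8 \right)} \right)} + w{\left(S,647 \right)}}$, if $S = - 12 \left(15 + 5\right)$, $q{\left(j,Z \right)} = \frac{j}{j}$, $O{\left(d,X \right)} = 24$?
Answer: $- \frac{1}{587} \approx -0.0017036$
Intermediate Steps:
$q{\left(j,Z \right)} = 1$
$N{\left(h \right)} = 2 - 2 h \left(24 + h\right)$ ($N{\left(h \right)} = 2 - \left(h + 24\right) \left(h + h\right) = 2 - \left(24 + h\right) 2 h = 2 - 2 h \left(24 + h\right)$)
$S = -240$ ($S = \left(-12\right) 20 = -240$)
$\frac{1}{N{\left(q{\left(-15,8 \right)} \right)} + w{\left(S,647 \right)}} = \frac{1}{\left(2 - 48 - 2 \cdot 1^{2}\right) + \left(108 - 647\right)} = \frac{1}{\left(2 - 48 - 2\right) + \left(108 - 647\right)} = \frac{1}{\left(2 - 48 - 2\right) - 539} = \frac{1}{-48 - 539} = \frac{1}{-587} = - \frac{1}{587}$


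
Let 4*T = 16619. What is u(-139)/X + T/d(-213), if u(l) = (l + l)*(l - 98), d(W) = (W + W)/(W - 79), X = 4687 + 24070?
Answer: 34915685995/12250482 ≈ 2850.1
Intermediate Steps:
T = 16619/4 (T = (¼)*16619 = 16619/4 ≈ 4154.8)
X = 28757
d(W) = 2*W/(-79 + W) (d(W) = (2*W)/(-79 + W) = 2*W/(-79 + W))
u(l) = 2*l*(-98 + l) (u(l) = (2*l)*(-98 + l) = 2*l*(-98 + l))
u(-139)/X + T/d(-213) = (2*(-139)*(-98 - 139))/28757 + 16619/(4*((2*(-213)/(-79 - 213)))) = (2*(-139)*(-237))*(1/28757) + 16619/(4*((2*(-213)/(-292)))) = 65886*(1/28757) + 16619/(4*((2*(-213)*(-1/292)))) = 65886/28757 + 16619/(4*(213/146)) = 65886/28757 + (16619/4)*(146/213) = 65886/28757 + 1213187/426 = 34915685995/12250482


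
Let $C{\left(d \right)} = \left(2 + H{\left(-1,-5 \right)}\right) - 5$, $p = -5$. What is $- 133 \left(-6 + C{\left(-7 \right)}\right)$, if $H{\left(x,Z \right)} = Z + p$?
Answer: $2527$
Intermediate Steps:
$H{\left(x,Z \right)} = -5 + Z$ ($H{\left(x,Z \right)} = Z - 5 = -5 + Z$)
$C{\left(d \right)} = -13$ ($C{\left(d \right)} = \left(2 - 10\right) - 5 = -8 - 5 = -13$)
$- 133 \left(-6 + C{\left(-7 \right)}\right) = - 133 \left(-6 - 13\right) = \left(-133\right) \left(-19\right) = 2527$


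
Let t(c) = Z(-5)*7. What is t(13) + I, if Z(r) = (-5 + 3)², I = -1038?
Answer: -1010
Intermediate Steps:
Z(r) = 4 (Z(r) = (-2)² = 4)
t(c) = 28 (t(c) = 4*7 = 28)
t(13) + I = 28 - 1038 = -1010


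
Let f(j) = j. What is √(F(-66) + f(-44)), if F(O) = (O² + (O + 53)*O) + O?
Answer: 4*√319 ≈ 71.442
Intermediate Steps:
F(O) = O + O² + O*(53 + O) (F(O) = (O² + (53 + O)*O) + O = (O² + O*(53 + O)) + O = O + O² + O*(53 + O))
√(F(-66) + f(-44)) = √(2*(-66)*(27 - 66) - 44) = √(2*(-66)*(-39) - 44) = √(5148 - 44) = √5104 = 4*√319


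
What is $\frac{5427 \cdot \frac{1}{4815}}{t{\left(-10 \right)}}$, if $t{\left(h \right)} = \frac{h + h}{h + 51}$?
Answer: $- \frac{24723}{10700} \approx -2.3106$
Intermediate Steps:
$t{\left(h \right)} = \frac{2 h}{51 + h}$
$\frac{5427 \cdot \frac{1}{4815}}{t{\left(-10 \right)}} = \frac{5427 \cdot \frac{1}{4815}}{2 \left(-10\right) \frac{1}{51 - 10}} = \frac{5427 \cdot \frac{1}{4815}}{2 \left(-10\right) \frac{1}{41}} = \frac{603}{535 \cdot 2 \left(-10\right) \frac{1}{41}} = \frac{603}{535 \left(- \frac{20}{41}\right)} = \frac{603}{535} \left(- \frac{41}{20}\right) = - \frac{24723}{10700}$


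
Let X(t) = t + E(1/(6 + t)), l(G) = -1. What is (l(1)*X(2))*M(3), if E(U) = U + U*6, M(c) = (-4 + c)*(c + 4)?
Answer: 161/8 ≈ 20.125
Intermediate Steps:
M(c) = (-4 + c)*(4 + c)
E(U) = 7*U (E(U) = U + 6*U = 7*U)
X(t) = t + 7/(6 + t)
(l(1)*X(2))*M(3) = (-(7 + 2*(6 + 2))/(6 + 2))*(-16 + 3²) = (-(7 + 2*8)/8)*(-16 + 9) = -(7 + 16)/8*(-7) = -23/8*(-7) = 161/8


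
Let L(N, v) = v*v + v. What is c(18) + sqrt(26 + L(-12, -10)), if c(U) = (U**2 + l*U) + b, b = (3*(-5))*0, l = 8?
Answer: 468 + 2*sqrt(29) ≈ 478.77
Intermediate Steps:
L(N, v) = v + v**2 (L(N, v) = v**2 + v = v + v**2)
b = 0 (b = -15*0 = 0)
c(U) = U**2 + 8*U (c(U) = (U**2 + 8*U) + 0 = U**2 + 8*U)
c(18) + sqrt(26 + L(-12, -10)) = 18*(8 + 18) + sqrt(26 - 10*(1 - 10)) = 18*26 + sqrt(26 - 10*(-9)) = 468 + sqrt(26 + 90) = 468 + sqrt(116) = 468 + 2*sqrt(29)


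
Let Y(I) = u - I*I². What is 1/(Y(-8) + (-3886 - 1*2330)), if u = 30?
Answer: -1/5674 ≈ -0.00017624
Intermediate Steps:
Y(I) = 30 - I³ (Y(I) = 30 - I*I² = 30 - I³)
1/(Y(-8) + (-3886 - 1*2330)) = 1/((30 - 1*(-8)³) + (-3886 - 1*2330)) = 1/((30 - 1*(-512)) + (-3886 - 2330)) = 1/((30 + 512) - 6216) = 1/(542 - 6216) = 1/(-5674) = -1/5674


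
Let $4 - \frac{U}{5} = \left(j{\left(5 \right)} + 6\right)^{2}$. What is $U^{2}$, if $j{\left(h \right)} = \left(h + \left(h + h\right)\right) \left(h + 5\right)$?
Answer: $14801155600$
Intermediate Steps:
$j{\left(h \right)} = 3 h \left(5 + h\right)$ ($j{\left(h \right)} = \left(h + 2 h\right) \left(5 + h\right) = 3 h \left(5 + h\right)$)
$U = -121660$ ($U = 20 - 5 \left(3 \cdot 5 \left(5 + 5\right) + 6\right)^{2} = 20 - 5 \left(3 \cdot 5 \cdot 10 + 6\right)^{2} = 20 - 5 \left(150 + 6\right)^{2} = 20 - 5 \cdot 156^{2} = 20 - 121680 = -121660$)
$U^{2} = \left(-121660\right)^{2} = 14801155600$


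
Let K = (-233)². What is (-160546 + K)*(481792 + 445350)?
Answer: -98515327494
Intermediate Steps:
K = 54289
(-160546 + K)*(481792 + 445350) = (-160546 + 54289)*(481792 + 445350) = -106257*927142 = -98515327494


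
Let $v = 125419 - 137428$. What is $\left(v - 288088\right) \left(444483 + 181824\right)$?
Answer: $-187952851779$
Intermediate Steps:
$v = -12009$
$\left(v - 288088\right) \left(444483 + 181824\right) = \left(-12009 - 288088\right) \left(444483 + 181824\right) = \left(-300097\right) 626307 = -187952851779$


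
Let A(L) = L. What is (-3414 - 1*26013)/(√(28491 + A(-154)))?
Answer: -29427*√28337/28337 ≈ -174.81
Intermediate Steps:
(-3414 - 1*26013)/(√(28491 + A(-154))) = (-3414 - 1*26013)/(√(28491 - 154)) = (-3414 - 26013)/(√28337) = -29427*√28337/28337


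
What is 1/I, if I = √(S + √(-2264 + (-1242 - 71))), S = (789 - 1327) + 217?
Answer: (-321 + 7*I*√73)^(-½) ≈ 0.0050898 - 0.055106*I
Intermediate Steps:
S = -321 (S = -538 + 217 = -321)
I = √(-321 + 7*I*√73) (I = √(-321 + √(-2264 + (-1242 - 71))) = √(-321 + √(-2264 - 1313)) = √(-321 + √(-3577)) = √(-321 + 7*I*√73) ≈ 1.6619 + 17.993*I)
1/I = 1/(√(-321 + 7*I*√73)) = (-321 + 7*I*√73)^(-½)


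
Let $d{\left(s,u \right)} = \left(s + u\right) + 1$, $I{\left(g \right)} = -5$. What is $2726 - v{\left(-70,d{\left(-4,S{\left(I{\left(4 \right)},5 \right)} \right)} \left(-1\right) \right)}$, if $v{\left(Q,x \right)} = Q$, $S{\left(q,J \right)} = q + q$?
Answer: $2796$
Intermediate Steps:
$S{\left(q,J \right)} = 2 q$
$d{\left(s,u \right)} = 1 + s + u$
$2726 - v{\left(-70,d{\left(-4,S{\left(I{\left(4 \right)},5 \right)} \right)} \left(-1\right) \right)} = 2726 - -70 = 2726 + 70 = 2796$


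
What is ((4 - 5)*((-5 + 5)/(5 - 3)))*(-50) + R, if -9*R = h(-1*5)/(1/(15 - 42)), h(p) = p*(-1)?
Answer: 15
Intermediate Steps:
h(p) = -p
R = 15 (R = -(-(-1)*5)/(9*(1/(15 - 42))) = -(-1*(-5))/(9*(1/(-27))) = -5/(9*(-1/27)) = -5*(-27)/9 = -⅑*(-135) = 15)
((4 - 5)*((-5 + 5)/(5 - 3)))*(-50) + R = ((4 - 5)*((-5 + 5)/(5 - 3)))*(-50) + 15 = -0/2*(-50) + 15 = -1*0*(-50) + 15 = 0*(-50) + 15 = 0 + 15 = 15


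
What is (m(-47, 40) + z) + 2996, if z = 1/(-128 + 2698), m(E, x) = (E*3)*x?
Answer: -6795079/2570 ≈ -2644.0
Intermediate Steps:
m(E, x) = 3*E*x (m(E, x) = (3*E)*x = 3*E*x)
z = 1/2570 ≈ 0.00038911
(m(-47, 40) + z) + 2996 = (3*(-47)*40 + 1/2570) + 2996 = (-5640 + 1/2570) + 2996 = -14494799/2570 + 2996 = -6795079/2570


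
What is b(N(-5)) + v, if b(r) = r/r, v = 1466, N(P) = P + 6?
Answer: 1467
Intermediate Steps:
N(P) = 6 + P
b(r) = 1
b(N(-5)) + v = 1 + 1466 = 1467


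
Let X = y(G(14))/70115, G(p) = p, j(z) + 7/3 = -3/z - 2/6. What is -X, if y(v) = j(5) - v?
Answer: 7/28425 ≈ 0.00024626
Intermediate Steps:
j(z) = -8/3 - 3/z (j(z) = -7/3 + (-3/z - 2/6) = -7/3 + (-3/z - 2*⅙) = -7/3 + (-3/z - ⅓) = -7/3 + (-⅓ - 3/z) = -8/3 - 3/z)
y(v) = -49/15 - v (y(v) = (-8/3 - 3/5) - v = (-8/3 - 3*⅕) - v = (-8/3 - ⅗) - v = -49/15 - v)
X = -7/28425 (X = (-49/15 - 1*14)/70115 = (-49/15 - 14)*(1/70115) = -259/15*1/70115 = -7/28425 ≈ -0.00024626)
-X = -1*(-7/28425) = 7/28425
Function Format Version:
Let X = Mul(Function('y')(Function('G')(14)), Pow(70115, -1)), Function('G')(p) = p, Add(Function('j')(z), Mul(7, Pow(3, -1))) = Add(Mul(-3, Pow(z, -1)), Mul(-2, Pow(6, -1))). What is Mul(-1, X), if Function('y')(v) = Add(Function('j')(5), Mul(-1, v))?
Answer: Rational(7, 28425) ≈ 0.00024626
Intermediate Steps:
Function('j')(z) = Add(Rational(-8, 3), Mul(-3, Pow(z, -1))) (Function('j')(z) = Add(Rational(-7, 3), Add(Mul(-3, Pow(z, -1)), Mul(-2, Pow(6, -1)))) = Add(Rational(-7, 3), Add(Mul(-3, Pow(z, -1)), Mul(-2, Rational(1, 6)))) = Add(Rational(-7, 3), Add(Mul(-3, Pow(z, -1)), Rational(-1, 3))) = Add(Rational(-7, 3), Add(Rational(-1, 3), Mul(-3, Pow(z, -1)))) = Add(Rational(-8, 3), Mul(-3, Pow(z, -1))))
Function('y')(v) = Add(Rational(-49, 15), Mul(-1, v)) (Function('y')(v) = Add(Add(Rational(-8, 3), Mul(-3, Pow(5, -1))), Mul(-1, v)) = Add(Add(Rational(-8, 3), Mul(-3, Rational(1, 5))), Mul(-1, v)) = Add(Add(Rational(-8, 3), Rational(-3, 5)), Mul(-1, v)) = Add(Rational(-49, 15), Mul(-1, v)))
X = Rational(-7, 28425) (X = Mul(Add(Rational(-49, 15), Mul(-1, 14)), Pow(70115, -1)) = Mul(Add(Rational(-49, 15), -14), Rational(1, 70115)) = Mul(Rational(-259, 15), Rational(1, 70115)) = Rational(-7, 28425) ≈ -0.00024626)
Mul(-1, X) = Mul(-1, Rational(-7, 28425)) = Rational(7, 28425)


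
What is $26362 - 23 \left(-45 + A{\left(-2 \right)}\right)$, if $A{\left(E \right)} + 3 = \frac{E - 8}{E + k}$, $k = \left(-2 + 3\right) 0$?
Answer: $27351$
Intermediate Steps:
$k = 0$ ($k = 1 \cdot 0 = 0$)
$A{\left(E \right)} = -3 + \frac{-8 + E}{E}$ ($A{\left(E \right)} = -3 + \frac{E - 8}{E + 0} = -3 + \frac{-8 + E}{E}$)
$26362 - 23 \left(-45 + A{\left(-2 \right)}\right) = 26362 - 23 \left(-45 - \left(2 + \frac{8}{-2}\right)\right) = 26362 - 23 \left(-45 - -2\right) = 26362 - 23 \left(-45 + \left(-2 + 4\right)\right) = 26362 - 23 \left(-45 + 2\right) = 26362 - 23 \left(-43\right) = 26362 - -989 = 26362 + 989 = 27351$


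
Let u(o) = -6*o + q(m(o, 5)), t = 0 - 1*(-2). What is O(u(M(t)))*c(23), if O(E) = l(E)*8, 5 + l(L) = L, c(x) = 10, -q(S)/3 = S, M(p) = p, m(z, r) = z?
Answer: -1840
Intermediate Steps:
t = 2 (t = 0 + 2 = 2)
q(S) = -3*S
l(L) = -5 + L
u(o) = -9*o (u(o) = -6*o - 3*o = -9*o)
O(E) = -40 + 8*E (O(E) = (-5 + E)*8 = -40 + 8*E)
O(u(M(t)))*c(23) = (-40 + 8*(-9*2))*10 = (-40 + 8*(-18))*10 = (-40 - 144)*10 = -184*10 = -1840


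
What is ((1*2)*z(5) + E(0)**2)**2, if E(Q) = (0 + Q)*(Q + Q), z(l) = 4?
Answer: 64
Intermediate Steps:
E(Q) = 2*Q**2 (E(Q) = Q*(2*Q) = 2*Q**2)
((1*2)*z(5) + E(0)**2)**2 = ((1*2)*4 + (2*0**2)**2)**2 = (2*4 + (2*0)**2)**2 = (8 + 0**2)**2 = (8 + 0)**2 = 8**2 = 64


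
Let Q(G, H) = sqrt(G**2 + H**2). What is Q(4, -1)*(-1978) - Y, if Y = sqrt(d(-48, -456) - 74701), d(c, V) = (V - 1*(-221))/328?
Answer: -1978*sqrt(17) - I*sqrt(2009177366)/164 ≈ -8155.5 - 273.32*I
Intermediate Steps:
d(c, V) = 221/328 + V/328 (d(c, V) = (V + 221)*(1/328) = (221 + V)*(1/328) = 221/328 + V/328)
Y = I*sqrt(2009177366)/164 (Y = sqrt((221/328 + (1/328)*(-456)) - 74701) = sqrt((221/328 - 57/41) - 74701) = sqrt(-235/328 - 74701) = sqrt(-24502163/328) = I*sqrt(2009177366)/164 ≈ 273.32*I)
Q(4, -1)*(-1978) - Y = sqrt(4**2 + (-1)**2)*(-1978) - I*sqrt(2009177366)/164 = sqrt(16 + 1)*(-1978) - I*sqrt(2009177366)/164 = sqrt(17)*(-1978) - I*sqrt(2009177366)/164 = -1978*sqrt(17) - I*sqrt(2009177366)/164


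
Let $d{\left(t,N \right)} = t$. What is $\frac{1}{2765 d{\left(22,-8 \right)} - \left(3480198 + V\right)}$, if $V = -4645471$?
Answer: $\frac{1}{1226103} \approx 8.1559 \cdot 10^{-7}$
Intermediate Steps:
$\frac{1}{2765 d{\left(22,-8 \right)} - \left(3480198 + V\right)} = \frac{1}{2765 \cdot 22 - -1165273} = \frac{1}{60830 + \left(-3480198 + 4645471\right)} = \frac{1}{60830 + 1165273} = \frac{1}{1226103}$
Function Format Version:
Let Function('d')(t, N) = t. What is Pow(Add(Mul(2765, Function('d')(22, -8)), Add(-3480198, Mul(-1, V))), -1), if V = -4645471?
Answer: Rational(1, 1226103) ≈ 8.1559e-7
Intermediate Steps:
Pow(Add(Mul(2765, Function('d')(22, -8)), Add(-3480198, Mul(-1, V))), -1) = Pow(Add(Mul(2765, 22), Add(-3480198, Mul(-1, -4645471))), -1) = Pow(Add(60830, Add(-3480198, 4645471)), -1) = Pow(Add(60830, 1165273), -1) = Pow(1226103, -1) = Rational(1, 1226103)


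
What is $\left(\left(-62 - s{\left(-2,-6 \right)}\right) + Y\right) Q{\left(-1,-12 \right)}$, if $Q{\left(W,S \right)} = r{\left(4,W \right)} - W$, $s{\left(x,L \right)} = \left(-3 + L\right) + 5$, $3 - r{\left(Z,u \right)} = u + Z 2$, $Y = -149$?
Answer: $621$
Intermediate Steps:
$r{\left(Z,u \right)} = 3 - u - 2 Z$ ($r{\left(Z,u \right)} = 3 - \left(u + Z 2\right) = 3 - \left(u + 2 Z\right) = 3 - u - 2 Z$)
$s{\left(x,L \right)} = 2 + L$
$Q{\left(W,S \right)} = -5 - 2 W$ ($Q{\left(W,S \right)} = \left(3 - W - 8\right) - W = \left(-5 - W\right) - W = -5 - 2 W$)
$\left(\left(-62 - s{\left(-2,-6 \right)}\right) + Y\right) Q{\left(-1,-12 \right)} = \left(\left(-62 - \left(2 - 6\right)\right) - 149\right) \left(-5 - -2\right) = \left(\left(-62 - -4\right) - 149\right) \left(-5 + 2\right) = \left(\left(-62 + 4\right) - 149\right) \left(-3\right) = \left(-58 - 149\right) \left(-3\right) = \left(-207\right) \left(-3\right) = 621$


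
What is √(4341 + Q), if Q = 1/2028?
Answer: √26410647/78 ≈ 65.886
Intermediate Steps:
Q = 1/2028 ≈ 0.00049310
√(4341 + Q) = √(4341 + 1/2028) = √(8803549/2028) = √26410647/78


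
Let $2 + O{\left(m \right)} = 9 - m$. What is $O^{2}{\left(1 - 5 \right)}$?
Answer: $121$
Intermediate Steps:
$O{\left(m \right)} = 7 - m$ ($O{\left(m \right)} = -2 - \left(-9 + m\right) = 7 - m$)
$O^{2}{\left(1 - 5 \right)} = \left(7 - \left(1 - 5\right)\right)^{2} = \left(7 - -4\right)^{2} = \left(7 + 4\right)^{2} = 11^{2} = 121$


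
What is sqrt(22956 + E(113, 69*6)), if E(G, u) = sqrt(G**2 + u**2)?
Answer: sqrt(22956 + sqrt(184165)) ≈ 152.92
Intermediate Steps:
sqrt(22956 + E(113, 69*6)) = sqrt(22956 + sqrt(113**2 + (69*6)**2)) = sqrt(22956 + sqrt(12769 + 414**2)) = sqrt(22956 + sqrt(12769 + 171396)) = sqrt(22956 + sqrt(184165))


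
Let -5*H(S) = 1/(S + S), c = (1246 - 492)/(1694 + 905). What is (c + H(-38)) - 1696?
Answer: -1674714401/987620 ≈ -1695.7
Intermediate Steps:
c = 754/2599 ≈ 0.29011
H(S) = -1/(10*S) (H(S) = -1/(5*(S + S)) = -1/(2*S)/5 = -1/(10*S))
(c + H(-38)) - 1696 = (754/2599 - ⅒/(-38)) - 1696 = (754/2599 - ⅒*(-1/38)) - 1696 = (754/2599 + 1/380) - 1696 = 289119/987620 - 1696 = -1674714401/987620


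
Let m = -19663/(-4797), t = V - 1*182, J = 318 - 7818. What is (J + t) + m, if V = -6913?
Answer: -69992552/4797 ≈ -14591.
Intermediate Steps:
J = -7500
t = -7095 (t = -6913 - 1*182 = -6913 - 182 = -7095)
m = 19663/4797 (m = -19663*(-1/4797) = 19663/4797 ≈ 4.0990)
(J + t) + m = (-7500 - 7095) + 19663/4797 = -14595 + 19663/4797 = -69992552/4797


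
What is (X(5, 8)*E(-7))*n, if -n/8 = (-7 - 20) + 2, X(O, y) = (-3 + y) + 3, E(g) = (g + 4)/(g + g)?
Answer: 2400/7 ≈ 342.86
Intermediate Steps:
E(g) = (4 + g)/(2*g) (E(g) = (4 + g)/((2*g)) = (4 + g)*(1/(2*g)) = (4 + g)/(2*g))
X(O, y) = y
n = 200 (n = -8*((-7 - 20) + 2) = -8*(-27 + 2) = -8*(-25) = 200)
(X(5, 8)*E(-7))*n = (8*((½)*(4 - 7)/(-7)))*200 = (8*((½)*(-⅐)*(-3)))*200 = (8*(3/14))*200 = (12/7)*200 = 2400/7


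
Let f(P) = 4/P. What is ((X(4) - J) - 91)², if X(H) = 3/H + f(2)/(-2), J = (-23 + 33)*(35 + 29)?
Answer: 8555625/16 ≈ 5.3473e+5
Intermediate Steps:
J = 640 (J = 10*64 = 640)
X(H) = -1 + 3/H (X(H) = 3/H + (4/2)/(-2) = 3/H + (4*(½))*(-½) = 3/H + 2*(-½) = 3/H - 1 = -1 + 3/H)
((X(4) - J) - 91)² = (((3 - 1*4)/4 - 1*640) - 91)² = (((3 - 4)/4 - 640) - 91)² = (((¼)*(-1) - 640) - 91)² = ((-¼ - 640) - 91)² = (-2561/4 - 91)² = (-2925/4)² = 8555625/16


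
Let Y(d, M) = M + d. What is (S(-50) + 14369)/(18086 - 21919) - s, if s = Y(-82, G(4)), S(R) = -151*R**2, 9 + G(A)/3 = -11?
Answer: 907417/3833 ≈ 236.74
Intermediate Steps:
G(A) = -60 (G(A) = -27 + 3*(-11) = -27 - 33 = -60)
s = -142 (s = -60 - 82 = -142)
(S(-50) + 14369)/(18086 - 21919) - s = (-151*(-50)**2 + 14369)/(18086 - 21919) - 1*(-142) = (-151*2500 + 14369)/(-3833) + 142 = (-377500 + 14369)*(-1/3833) + 142 = -363131*(-1/3833) + 142 = 363131/3833 + 142 = 907417/3833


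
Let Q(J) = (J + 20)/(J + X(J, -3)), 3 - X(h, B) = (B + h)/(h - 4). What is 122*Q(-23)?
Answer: 4941/283 ≈ 17.459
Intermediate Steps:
X(h, B) = 3 - (B + h)/(-4 + h) (X(h, B) = 3 - (B + h)/(h - 4) = 3 - (B + h)/(-4 + h))
Q(J) = (20 + J)/(J + (-9 + 2*J)/(-4 + J)) (Q(J) = (J + 20)/(J + (-12 - 1*(-3) + 2*J)/(-4 + J)) = (20 + J)/(J + (-12 + 3 + 2*J)/(-4 + J)) = (20 + J)/(J + (-9 + 2*J)/(-4 + J)))
122*Q(-23) = 122*((-4 - 23)*(20 - 23)/(-9 + 2*(-23) - 23*(-4 - 23))) = 122*(-27*(-3)/(-9 - 46 - 23*(-27))) = 122*(-27*(-3)/(-9 - 46 + 621)) = 122*(-27*(-3)/566) = 122*((1/566)*(-27)*(-3)) = 122*(81/566) = 4941/283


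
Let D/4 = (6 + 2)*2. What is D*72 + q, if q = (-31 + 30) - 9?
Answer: 4598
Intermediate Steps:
D = 64 (D = 4*((6 + 2)*2) = 4*(8*2) = 4*16 = 64)
q = -10 (q = -1 - 9 = -10)
D*72 + q = 64*72 - 10 = 4608 - 10 = 4598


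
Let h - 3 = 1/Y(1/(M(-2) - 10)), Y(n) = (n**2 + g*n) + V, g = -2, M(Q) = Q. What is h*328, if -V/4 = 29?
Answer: 16364904/16679 ≈ 981.17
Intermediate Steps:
V = -116 (V = -4*29 = -116)
Y(n) = -116 + n**2 - 2*n (Y(n) = (n**2 - 2*n) - 116 = -116 + n**2 - 2*n)
h = 49893/16679 (h = 3 + 1/(-116 + (1/(-2 - 10))**2 - 2/(-2 - 10)) = 3 + 1/(-116 + (1/(-12))**2 - 2/(-12)) = 3 + 1/(-116 + (-1/12)**2 - 2*(-1/12)) = 3 + 1/(-116 + 1/144 + 1/6) = 3 + 1/(-16679/144) = 3 - 144/16679 = 49893/16679 ≈ 2.9914)
h*328 = (49893/16679)*328 = 16364904/16679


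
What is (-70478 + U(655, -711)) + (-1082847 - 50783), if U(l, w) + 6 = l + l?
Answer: -1202804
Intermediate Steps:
U(l, w) = -6 + 2*l (U(l, w) = -6 + (l + l) = -6 + 2*l)
(-70478 + U(655, -711)) + (-1082847 - 50783) = (-70478 + (-6 + 2*655)) + (-1082847 - 50783) = (-70478 + (-6 + 1310)) - 1133630 = (-70478 + 1304) - 1133630 = -69174 - 1133630 = -1202804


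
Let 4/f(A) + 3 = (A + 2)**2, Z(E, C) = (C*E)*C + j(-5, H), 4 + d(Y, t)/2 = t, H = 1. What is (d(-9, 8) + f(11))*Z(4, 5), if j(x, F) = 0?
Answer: 66600/83 ≈ 802.41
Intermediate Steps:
d(Y, t) = -8 + 2*t
Z(E, C) = E*C**2 (Z(E, C) = (C*E)*C + 0 = E*C**2 + 0 = E*C**2)
f(A) = 4/(-3 + (2 + A)**2) (f(A) = 4/(-3 + (A + 2)**2) = 4/(-3 + (2 + A)**2))
(d(-9, 8) + f(11))*Z(4, 5) = ((-8 + 2*8) + 4/(-3 + (2 + 11)**2))*(4*5**2) = ((-8 + 16) + 4/(-3 + 13**2))*(4*25) = (8 + 4/(-3 + 169))*100 = (8 + 4/166)*100 = (8 + 4*(1/166))*100 = (8 + 2/83)*100 = (666/83)*100 = 66600/83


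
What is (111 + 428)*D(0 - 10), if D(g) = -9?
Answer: -4851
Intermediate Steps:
(111 + 428)*D(0 - 10) = (111 + 428)*(-9) = 539*(-9) = -4851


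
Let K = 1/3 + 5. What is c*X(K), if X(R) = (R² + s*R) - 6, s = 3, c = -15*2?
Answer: -3460/3 ≈ -1153.3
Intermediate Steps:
c = -30
K = 16/3 (K = ⅓ + 5 = 16/3 ≈ 5.3333)
X(R) = -6 + R² + 3*R (X(R) = (R² + 3*R) - 6 = -6 + R² + 3*R)
c*X(K) = -30*(-6 + (16/3)² + 3*(16/3)) = -30*(-6 + 256/9 + 16) = -30*346/9 = -3460/3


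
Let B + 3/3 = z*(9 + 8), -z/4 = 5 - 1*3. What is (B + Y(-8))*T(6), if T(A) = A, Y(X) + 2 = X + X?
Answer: -930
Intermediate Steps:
z = -8 (z = -4*(5 - 1*3) = -4*(5 - 3) = -4*2 = -8)
B = -137 (B = -1 - 8*(9 + 8) = -1 - 8*17 = -1 - 136 = -137)
Y(X) = -2 + 2*X (Y(X) = -2 + (X + X) = -2 + 2*X)
(B + Y(-8))*T(6) = (-137 + (-2 + 2*(-8)))*6 = (-137 + (-2 - 16))*6 = (-137 - 18)*6 = -155*6 = -930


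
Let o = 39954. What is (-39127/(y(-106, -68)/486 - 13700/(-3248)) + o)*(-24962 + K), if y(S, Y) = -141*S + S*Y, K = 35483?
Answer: 4049528103623394/9826799 ≈ 4.1209e+8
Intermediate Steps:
(-39127/(y(-106, -68)/486 - 13700/(-3248)) + o)*(-24962 + K) = (-39127/(-106*(-141 - 68)/486 - 13700/(-3248)) + 39954)*(-24962 + 35483) = (-39127/(-106*(-209)*(1/486) - 13700*(-1/3248)) + 39954)*10521 = (-39127/(22154*(1/486) + 3425/812) + 39954)*10521 = (-39127/(11077/243 + 3425/812) + 39954)*10521 = (-39127/9826799/197316 + 39954)*10521 = (-39127*197316/9826799 + 39954)*10521 = (-7720383132/9826799 + 39954)*10521 = (384899544114/9826799)*10521 = 4049528103623394/9826799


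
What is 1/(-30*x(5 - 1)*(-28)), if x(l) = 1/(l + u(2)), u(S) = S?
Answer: 1/140 ≈ 0.0071429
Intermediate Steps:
x(l) = 1/(2 + l) (x(l) = 1/(l + 2) = 1/(2 + l))
1/(-30*x(5 - 1)*(-28)) = 1/(-30/(2 + (5 - 1))*(-28)) = 1/(-30/(2 + 4)*(-28)) = 1/(-30/6*(-28)) = 1/(-30*1/6*(-28)) = 1/(-5*(-28)) = 1/140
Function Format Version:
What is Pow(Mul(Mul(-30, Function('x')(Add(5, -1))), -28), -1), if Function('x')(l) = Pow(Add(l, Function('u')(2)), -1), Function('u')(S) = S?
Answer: Rational(1, 140) ≈ 0.0071429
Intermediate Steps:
Function('x')(l) = Pow(Add(2, l), -1) (Function('x')(l) = Pow(Add(l, 2), -1) = Pow(Add(2, l), -1))
Pow(Mul(Mul(-30, Function('x')(Add(5, -1))), -28), -1) = Pow(Mul(Mul(-30, Pow(Add(2, Add(5, -1)), -1)), -28), -1) = Pow(Mul(Mul(-30, Pow(Add(2, 4), -1)), -28), -1) = Pow(Mul(Mul(-30, Pow(6, -1)), -28), -1) = Pow(Mul(Mul(-30, Rational(1, 6)), -28), -1) = Pow(Mul(-5, -28), -1) = Pow(140, -1) = Rational(1, 140)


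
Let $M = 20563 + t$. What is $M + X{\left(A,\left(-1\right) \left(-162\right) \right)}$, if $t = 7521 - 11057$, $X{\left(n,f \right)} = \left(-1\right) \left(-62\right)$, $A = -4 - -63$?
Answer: $17089$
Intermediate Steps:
$A = 59$ ($A = -4 + 63 = 59$)
$X{\left(n,f \right)} = 62$
$t = -3536$
$M = 17027$ ($M = 20563 - 3536 = 17027$)
$M + X{\left(A,\left(-1\right) \left(-162\right) \right)} = 17027 + 62 = 17089$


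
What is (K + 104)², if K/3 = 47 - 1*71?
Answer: 1024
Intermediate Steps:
K = -72 (K = 3*(47 - 1*71) = 3*(47 - 71) = 3*(-24) = -72)
(K + 104)² = (-72 + 104)² = 32² = 1024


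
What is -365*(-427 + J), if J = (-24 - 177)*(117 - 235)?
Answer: -8501215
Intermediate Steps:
J = 23718 (J = -201*(-118) = 23718)
-365*(-427 + J) = -365*(-427 + 23718) = -365*23291 = -8501215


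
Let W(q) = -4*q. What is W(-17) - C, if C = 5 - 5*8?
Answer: 103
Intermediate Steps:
C = -35 (C = 5 - 40 = -35)
W(-17) - C = -4*(-17) - 1*(-35) = 68 + 35 = 103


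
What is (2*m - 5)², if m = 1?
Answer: 9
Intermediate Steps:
(2*m - 5)² = (2*1 - 5)² = (2 - 5)² = (-3)² = 9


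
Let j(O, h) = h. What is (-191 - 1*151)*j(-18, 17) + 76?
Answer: -5738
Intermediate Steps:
(-191 - 1*151)*j(-18, 17) + 76 = (-191 - 1*151)*17 + 76 = (-191 - 151)*17 + 76 = -342*17 + 76 = -5814 + 76 = -5738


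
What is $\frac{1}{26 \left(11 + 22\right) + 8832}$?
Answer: $\frac{1}{9690} \approx 0.0001032$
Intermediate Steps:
$\frac{1}{26 \left(11 + 22\right) + 8832} = \frac{1}{26 \cdot 33 + 8832} = \frac{1}{858 + 8832} = \frac{1}{9690}$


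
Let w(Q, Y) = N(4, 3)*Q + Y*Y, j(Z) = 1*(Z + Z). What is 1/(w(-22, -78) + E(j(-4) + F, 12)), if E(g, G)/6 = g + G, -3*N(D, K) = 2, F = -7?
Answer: 3/18242 ≈ 0.00016446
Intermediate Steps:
N(D, K) = -2/3 (N(D, K) = -1/3*2 = -2/3)
j(Z) = 2*Z (j(Z) = 1*(2*Z) = 2*Z)
w(Q, Y) = Y**2 - 2*Q/3 (w(Q, Y) = -2*Q/3 + Y*Y = -2*Q/3 + Y**2 = Y**2 - 2*Q/3)
E(g, G) = 6*G + 6*g (E(g, G) = 6*(g + G) = 6*(G + g) = 6*G + 6*g)
1/(w(-22, -78) + E(j(-4) + F, 12)) = 1/(((-78)**2 - 2/3*(-22)) + (6*12 + 6*(2*(-4) - 7))) = 1/((6084 + 44/3) + (72 + 6*(-8 - 7))) = 1/(18296/3 + (72 + 6*(-15))) = 1/(18296/3 + (72 - 90)) = 1/(18296/3 - 18) = 1/(18242/3) = 3/18242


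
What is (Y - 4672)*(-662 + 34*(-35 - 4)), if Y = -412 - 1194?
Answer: 12480664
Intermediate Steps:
Y = -1606
(Y - 4672)*(-662 + 34*(-35 - 4)) = (-1606 - 4672)*(-662 + 34*(-35 - 4)) = -6278*(-662 + 34*(-39)) = -6278*(-662 - 1326) = -6278*(-1988) = 12480664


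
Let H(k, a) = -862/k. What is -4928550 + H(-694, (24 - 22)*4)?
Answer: -1710206419/347 ≈ -4.9286e+6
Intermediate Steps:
-4928550 + H(-694, (24 - 22)*4) = -4928550 - 862/(-694) = -4928550 - 862*(-1/694) = -4928550 + 431/347 = -1710206419/347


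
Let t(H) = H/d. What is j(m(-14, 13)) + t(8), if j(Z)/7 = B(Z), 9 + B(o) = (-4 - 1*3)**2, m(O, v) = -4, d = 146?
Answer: 20444/73 ≈ 280.05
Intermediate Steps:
B(o) = 40 (B(o) = -9 + (-4 - 1*3)**2 = -9 + (-4 - 3)**2 = -9 + (-7)**2 = -9 + 49 = 40)
t(H) = H/146
j(Z) = 280 (j(Z) = 7*40 = 280)
j(m(-14, 13)) + t(8) = 280 + (1/146)*8 = 280 + 4/73 = 20444/73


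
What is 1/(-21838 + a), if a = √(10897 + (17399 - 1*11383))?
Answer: -21838/476881331 - √16913/476881331 ≈ -4.6066e-5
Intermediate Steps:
a = √16913 (a = √(10897 + (17399 - 11383)) = √(10897 + 6016) = √16913 ≈ 130.05)
1/(-21838 + a) = 1/(-21838 + √16913)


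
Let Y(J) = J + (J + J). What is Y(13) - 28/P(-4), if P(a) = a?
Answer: 46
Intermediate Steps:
Y(J) = 3*J (Y(J) = J + 2*J = 3*J)
Y(13) - 28/P(-4) = 3*13 - 28/(-4) = 39 - 1/4*(-28) = 39 + 7 = 46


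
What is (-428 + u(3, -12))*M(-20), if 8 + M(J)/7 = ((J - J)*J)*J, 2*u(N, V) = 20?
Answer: 23408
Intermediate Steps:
u(N, V) = 10 (u(N, V) = (½)*20 = 10)
M(J) = -56 (M(J) = -56 + 7*(((J - J)*J)*J) = -56 + 7*((0*J)*J) = -56 + 7*(0*J) = -56 + 7*0 = -56 + 0 = -56)
(-428 + u(3, -12))*M(-20) = (-428 + 10)*(-56) = -418*(-56) = 23408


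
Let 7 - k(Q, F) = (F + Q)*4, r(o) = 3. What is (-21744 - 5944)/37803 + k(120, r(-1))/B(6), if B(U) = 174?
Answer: -2572463/730858 ≈ -3.5198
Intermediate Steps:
k(Q, F) = 7 - 4*F - 4*Q (k(Q, F) = 7 - (F + Q)*4 = 7 - (4*F + 4*Q) = 7 + (-4*F - 4*Q) = 7 - 4*F - 4*Q)
(-21744 - 5944)/37803 + k(120, r(-1))/B(6) = (-21744 - 5944)/37803 + (7 - 4*3 - 4*120)/174 = -27688*1/37803 + (7 - 12 - 480)*(1/174) = -27688/37803 - 485*1/174 = -27688/37803 - 485/174 = -2572463/730858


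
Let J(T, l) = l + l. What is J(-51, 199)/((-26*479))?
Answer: -199/6227 ≈ -0.031958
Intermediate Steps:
J(T, l) = 2*l
J(-51, 199)/((-26*479)) = (2*199)/((-26*479)) = 398/(-12454) = 398*(-1/12454) = -199/6227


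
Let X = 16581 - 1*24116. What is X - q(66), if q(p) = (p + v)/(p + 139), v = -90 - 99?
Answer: -37672/5 ≈ -7534.4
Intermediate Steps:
v = -189
X = -7535 (X = 16581 - 24116 = -7535)
q(p) = (-189 + p)/(139 + p) (q(p) = (p - 189)/(p + 139) = (-189 + p)/(139 + p))
X - q(66) = -7535 - (-189 + 66)/(139 + 66) = -7535 - (-123)/205 = -7535 - 1*(-3/5) = -7535 + 3/5 = -37672/5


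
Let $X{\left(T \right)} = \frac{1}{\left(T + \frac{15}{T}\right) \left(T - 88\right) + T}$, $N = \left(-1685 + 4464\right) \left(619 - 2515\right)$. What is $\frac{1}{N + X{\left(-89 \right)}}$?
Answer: $- \frac{1396751}{7359458670895} \approx -1.8979 \cdot 10^{-7}$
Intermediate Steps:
$N = -5268984$ ($N = 2779 \left(-1896\right) = -5268984$)
$X{\left(T \right)} = \frac{1}{T + \left(-88 + T\right) \left(T + \frac{15}{T}\right)}$ ($X{\left(T \right)} = \frac{1}{\left(T + \frac{15}{T}\right) \left(-88 + T\right) + T} = \frac{1}{\left(-88 + T\right) \left(T + \frac{15}{T}\right) + T} = \frac{1}{T + \left(-88 + T\right) \left(T + \frac{15}{T}\right)}$)
$\frac{1}{N + X{\left(-89 \right)}} = \frac{1}{-5268984 - \frac{89}{-1320 + \left(-89\right)^{3} - 87 \left(-89\right)^{2} + 15 \left(-89\right)}} = \frac{1}{-5268984 - \frac{89}{-1320 - 704969 - 689127 - 1335}} = \frac{1}{-5268984 - \frac{89}{-1396751}} = \frac{1}{-5268984 - - \frac{89}{1396751}} = \frac{1}{-5268984 + \frac{89}{1396751}} = \frac{1}{- \frac{7359458670895}{1396751}} = - \frac{1396751}{7359458670895}$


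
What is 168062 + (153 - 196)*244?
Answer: 157570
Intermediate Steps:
168062 + (153 - 196)*244 = 168062 - 43*244 = 168062 - 10492 = 157570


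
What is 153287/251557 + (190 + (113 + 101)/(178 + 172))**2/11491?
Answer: 333848335305218/88525895539375 ≈ 3.7712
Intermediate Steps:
153287/251557 + (190 + (113 + 101)/(178 + 172))**2/11491 = 153287*(1/251557) + (190 + 214/350)**2*(1/11491) = 153287/251557 + (190 + 214*(1/350))**2*(1/11491) = 153287/251557 + (190 + 107/175)**2*(1/11491) = 153287/251557 + (33357/175)**2*(1/11491) = 153287/251557 + (1112689449/30625)*(1/11491) = 153287/251557 + 1112689449/351911875 = 333848335305218/88525895539375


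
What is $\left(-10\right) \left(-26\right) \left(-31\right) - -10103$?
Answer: $2043$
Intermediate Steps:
$\left(-10\right) \left(-26\right) \left(-31\right) - -10103 = 260 \left(-31\right) + 10103 = -8060 + 10103 = 2043$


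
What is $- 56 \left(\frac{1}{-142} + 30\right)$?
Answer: $- \frac{119252}{71} \approx -1679.6$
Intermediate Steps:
$- 56 \left(\frac{1}{-142} + 30\right) = - 56 \left(- \frac{1}{142} + 30\right) = \left(-56\right) \frac{4259}{142} = - \frac{119252}{71}$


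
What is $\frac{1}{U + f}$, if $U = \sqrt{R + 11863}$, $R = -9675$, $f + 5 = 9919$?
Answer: $\frac{4957}{49142604} - \frac{\sqrt{547}}{49142604} \approx 0.00010039$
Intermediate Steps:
$f = 9914$ ($f = -5 + 9919 = 9914$)
$U = 2 \sqrt{547}$ ($U = \sqrt{-9675 + 11863} = \sqrt{2188} = 2 \sqrt{547} \approx 46.776$)
$\frac{1}{U + f} = \frac{1}{2 \sqrt{547} + 9914} = \frac{1}{9914 + 2 \sqrt{547}}$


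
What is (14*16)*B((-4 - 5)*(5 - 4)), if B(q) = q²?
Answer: 18144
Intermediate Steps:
(14*16)*B((-4 - 5)*(5 - 4)) = (14*16)*((-4 - 5)*(5 - 4))² = 224*(-9*1)² = 224*(-9)² = 224*81 = 18144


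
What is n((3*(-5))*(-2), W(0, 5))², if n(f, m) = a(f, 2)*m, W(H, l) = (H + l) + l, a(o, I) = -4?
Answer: 1600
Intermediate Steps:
W(H, l) = H + 2*l
n(f, m) = -4*m
n((3*(-5))*(-2), W(0, 5))² = (-4*(0 + 2*5))² = (-4*(0 + 10))² = (-4*10)² = (-40)² = 1600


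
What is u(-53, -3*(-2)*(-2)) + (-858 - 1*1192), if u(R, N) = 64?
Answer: -1986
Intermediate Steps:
u(-53, -3*(-2)*(-2)) + (-858 - 1*1192) = 64 + (-858 - 1*1192) = 64 + (-858 - 1192) = 64 - 2050 = -1986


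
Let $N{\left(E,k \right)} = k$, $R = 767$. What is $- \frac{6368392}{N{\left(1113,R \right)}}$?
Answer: $- \frac{6368392}{767} \approx -8303.0$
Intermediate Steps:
$- \frac{6368392}{N{\left(1113,R \right)}} = - \frac{6368392}{767}$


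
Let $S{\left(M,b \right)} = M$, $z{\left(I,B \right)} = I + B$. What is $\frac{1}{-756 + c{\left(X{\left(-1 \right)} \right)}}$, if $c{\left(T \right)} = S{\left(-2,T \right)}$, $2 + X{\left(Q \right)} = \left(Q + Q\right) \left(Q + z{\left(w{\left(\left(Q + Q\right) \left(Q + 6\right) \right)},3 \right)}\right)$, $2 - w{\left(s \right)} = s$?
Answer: $- \frac{1}{758} \approx -0.0013193$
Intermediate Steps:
$w{\left(s \right)} = 2 - s$
$z{\left(I,B \right)} = B + I$
$X{\left(Q \right)} = -2 + 2 Q \left(5 + Q - 2 Q \left(6 + Q\right)\right)$ ($X{\left(Q \right)} = -2 + \left(Q + Q\right) \left(Q + \left(3 - \left(-2 + \left(Q + Q\right) \left(Q + 6\right)\right)\right)\right) = -2 + 2 Q \left(Q + \left(3 - \left(-2 + 2 Q \left(6 + Q\right)\right)\right)\right) = -2 + 2 Q \left(Q - \left(-5 + 2 Q \left(6 + Q\right)\right)\right) = -2 + 2 Q \left(5 + Q - 2 Q \left(6 + Q\right)\right)$)
$c{\left(T \right)} = -2$
$\frac{1}{-756 + c{\left(X{\left(-1 \right)} \right)}} = \frac{1}{-756 - 2} = \frac{1}{-758} = - \frac{1}{758}$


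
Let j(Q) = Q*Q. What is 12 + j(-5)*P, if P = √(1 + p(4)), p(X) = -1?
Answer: 12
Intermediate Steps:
j(Q) = Q²
P = 0 (P = √(1 - 1) = √0 = 0)
12 + j(-5)*P = 12 + (-5)²*0 = 12 + 25*0 = 12 + 0 = 12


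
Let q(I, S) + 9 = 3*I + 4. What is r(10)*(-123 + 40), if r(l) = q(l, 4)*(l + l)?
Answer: -41500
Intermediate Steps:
q(I, S) = -5 + 3*I (q(I, S) = -9 + (3*I + 4) = -9 + (4 + 3*I) = -5 + 3*I)
r(l) = 2*l*(-5 + 3*l) (r(l) = (-5 + 3*l)*(l + l) = (-5 + 3*l)*(2*l) = 2*l*(-5 + 3*l))
r(10)*(-123 + 40) = (2*10*(-5 + 3*10))*(-123 + 40) = (2*10*(-5 + 30))*(-83) = (2*10*25)*(-83) = 500*(-83) = -41500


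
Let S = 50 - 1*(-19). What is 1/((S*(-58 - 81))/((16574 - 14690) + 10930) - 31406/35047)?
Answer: -449092258/738572261 ≈ -0.60805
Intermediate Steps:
S = 69 (S = 50 + 19 = 69)
1/((S*(-58 - 81))/((16574 - 14690) + 10930) - 31406/35047) = 1/((69*(-58 - 81))/((16574 - 14690) + 10930) - 31406/35047) = 1/((69*(-139))/(1884 + 10930) - 31406*1/35047) = 1/(-9591/12814 - 31406/35047) = 1/(-738572261/449092258) = -449092258/738572261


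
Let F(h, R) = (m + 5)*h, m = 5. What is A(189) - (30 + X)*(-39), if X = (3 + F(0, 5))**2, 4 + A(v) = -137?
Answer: 1380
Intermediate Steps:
F(h, R) = 10*h (F(h, R) = (5 + 5)*h = 10*h)
A(v) = -141 (A(v) = -4 - 137 = -141)
X = 9 (X = (3 + 10*0)**2 = (3 + 0)**2 = 3**2 = 9)
A(189) - (30 + X)*(-39) = -141 - (30 + 9)*(-39) = -141 - 39*(-39) = -141 - 1*(-1521) = -141 + 1521 = 1380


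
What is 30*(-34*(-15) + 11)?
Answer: 15630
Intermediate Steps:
30*(-34*(-15) + 11) = 30*(510 + 11) = 30*521 = 15630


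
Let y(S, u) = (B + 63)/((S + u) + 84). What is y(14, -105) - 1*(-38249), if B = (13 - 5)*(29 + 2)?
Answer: 267432/7 ≈ 38205.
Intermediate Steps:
B = 248 (B = 8*31 = 248)
y(S, u) = 311/(84 + S + u) (y(S, u) = (248 + 63)/((S + u) + 84) = 311/(84 + S + u))
y(14, -105) - 1*(-38249) = 311/(84 + 14 - 105) - 1*(-38249) = 311/(-7) + 38249 = 311*(-⅐) + 38249 = -311/7 + 38249 = 267432/7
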